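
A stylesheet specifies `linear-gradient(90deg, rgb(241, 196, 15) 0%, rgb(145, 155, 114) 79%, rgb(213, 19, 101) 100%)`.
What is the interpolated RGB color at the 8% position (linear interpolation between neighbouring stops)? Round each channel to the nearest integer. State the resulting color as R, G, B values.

8% lies between the 0% and 79% stops, so the local fraction is t = (8 − 0)/(79 − 0) = 8/79 ≈ 0.1013.
R = 241 + 0.1013 × (145 − 241) = 231.275 → 231
G = 196 + 0.1013 × (155 − 196) = 191.847 → 192
B = 15 + 0.1013 × (114 − 15) = 25.029 → 25

(231, 192, 25)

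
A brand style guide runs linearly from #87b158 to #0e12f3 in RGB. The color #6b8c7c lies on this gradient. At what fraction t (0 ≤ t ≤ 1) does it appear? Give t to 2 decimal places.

Invert the lerp on the G channel (largest span, 159): t = (140 − 177) / (18 − 177) = -37/-159 = 0.2327.
Check on R: (107 − 135)/(14 − 135) = 0.2314 ✓

0.23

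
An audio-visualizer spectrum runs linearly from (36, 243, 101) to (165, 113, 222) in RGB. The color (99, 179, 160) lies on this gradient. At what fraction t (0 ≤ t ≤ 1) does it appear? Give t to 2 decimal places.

0.49

Invert the lerp on the G channel (largest span, 130): t = (179 − 243) / (113 − 243) = -64/-130 = 0.49231.
Check on R: (99 − 36)/(165 − 36) = 0.4884 ✓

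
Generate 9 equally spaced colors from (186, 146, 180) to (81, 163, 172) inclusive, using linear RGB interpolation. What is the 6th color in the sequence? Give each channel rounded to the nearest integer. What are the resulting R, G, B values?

(120, 157, 175)

With 9 swatches and endpoints inclusive, swatch 6 sits at t = (6 − 1)/(9 − 1) = 5/8 ≈ 0.625.
R = 186 + 0.625 × (81 − 186) = 120.375 → 120
G = 146 + 0.625 × (163 − 146) = 156.625 → 157
B = 180 + 0.625 × (172 − 180) = 175 → 175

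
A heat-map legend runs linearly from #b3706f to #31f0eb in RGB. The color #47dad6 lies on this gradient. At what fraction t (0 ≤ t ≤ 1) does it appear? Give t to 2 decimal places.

Invert the lerp on the R channel (largest span, 130): t = (71 − 179) / (49 − 179) = -108/-130 = 0.83077.
Check on G: (218 − 112)/(240 − 112) = 0.8281 ✓

0.83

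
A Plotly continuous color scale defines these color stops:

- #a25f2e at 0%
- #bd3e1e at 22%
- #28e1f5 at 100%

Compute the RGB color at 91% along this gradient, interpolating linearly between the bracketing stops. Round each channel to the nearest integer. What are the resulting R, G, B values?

91% lies between the 22% and 100% stops, so the local fraction is t = (91 − 22)/(100 − 22) = 69/78 ≈ 0.8846.
#bd3e1e → (189, 62, 30); #28e1f5 → (40, 225, 245).
R = 189 + 0.8846 × (40 − 189) = 57.195 → 57
G = 62 + 0.8846 × (225 − 62) = 206.19 → 206
B = 30 + 0.8846 × (245 − 30) = 220.189 → 220

(57, 206, 220)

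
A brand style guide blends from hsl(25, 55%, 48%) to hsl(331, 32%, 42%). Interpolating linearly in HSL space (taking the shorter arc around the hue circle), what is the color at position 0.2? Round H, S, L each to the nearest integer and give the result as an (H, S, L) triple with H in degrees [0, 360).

Hue: 331 − 25 = 306°, but |306| > 180 so the shorter arc goes the other way: Δh = 306 − 360 = -54°.
H = 25 + 0.2 × (-54) = 14.2 → 14°
S = 55 + 0.2 × (32 − 55) = 50.4 → 50%
L = 48 + 0.2 × (42 − 48) = 46.8 → 47%

(14, 50, 47)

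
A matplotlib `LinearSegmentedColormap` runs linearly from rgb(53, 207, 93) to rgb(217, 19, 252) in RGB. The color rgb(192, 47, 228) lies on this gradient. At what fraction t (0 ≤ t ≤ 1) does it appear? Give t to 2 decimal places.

Invert the lerp on the G channel (largest span, 188): t = (47 − 207) / (19 − 207) = -160/-188 = 0.85106.
Check on R: (192 − 53)/(217 − 53) = 0.8476 ✓

0.85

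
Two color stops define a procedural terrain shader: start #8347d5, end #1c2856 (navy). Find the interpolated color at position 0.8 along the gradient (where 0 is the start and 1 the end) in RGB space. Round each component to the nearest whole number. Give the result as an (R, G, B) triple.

(49, 46, 111)

#8347d5 → (131, 71, 213); #1c2856 → (28, 40, 86).
R = 131 + 0.8 × (28 − 131) = 131 + 0.8 × -103 = 48.6 → 49
G = 71 + 0.8 × (40 − 71) = 71 + 0.8 × -31 = 46.2 → 46
B = 213 + 0.8 × (86 − 213) = 213 + 0.8 × -127 = 111.4 → 111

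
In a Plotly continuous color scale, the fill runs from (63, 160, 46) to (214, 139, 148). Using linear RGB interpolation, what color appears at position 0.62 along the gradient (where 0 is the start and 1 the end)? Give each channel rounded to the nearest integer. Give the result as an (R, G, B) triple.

(157, 147, 109)

R = 63 + 0.62 × (214 − 63) = 63 + 0.62 × 151 = 156.62 → 157
G = 160 + 0.62 × (139 − 160) = 160 + 0.62 × -21 = 146.98 → 147
B = 46 + 0.62 × (148 − 46) = 46 + 0.62 × 102 = 109.24 → 109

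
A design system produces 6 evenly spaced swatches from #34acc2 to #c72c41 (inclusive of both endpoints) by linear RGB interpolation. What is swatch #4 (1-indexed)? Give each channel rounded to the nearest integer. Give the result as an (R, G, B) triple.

(140, 95, 117)

With 6 swatches and endpoints inclusive, swatch 4 sits at t = (4 − 1)/(6 − 1) = 3/5 ≈ 0.6.
#34acc2 → (52, 172, 194); #c72c41 → (199, 44, 65).
R = 52 + 0.6 × (199 − 52) = 140.2 → 140
G = 172 + 0.6 × (44 − 172) = 95.2 → 95
B = 194 + 0.6 × (65 − 194) = 116.6 → 117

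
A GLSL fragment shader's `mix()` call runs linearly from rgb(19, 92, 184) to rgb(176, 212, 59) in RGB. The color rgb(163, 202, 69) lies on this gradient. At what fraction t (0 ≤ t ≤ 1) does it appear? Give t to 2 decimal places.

0.92

Invert the lerp on the R channel (largest span, 157): t = (163 − 19) / (176 − 19) = 144/157 = 0.9172.
Check on G: (202 − 92)/(212 − 92) = 0.9167 ✓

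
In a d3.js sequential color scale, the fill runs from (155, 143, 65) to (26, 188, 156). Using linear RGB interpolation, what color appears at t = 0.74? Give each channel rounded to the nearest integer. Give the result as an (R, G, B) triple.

(60, 176, 132)

R = 155 + 0.74 × (26 − 155) = 155 + 0.74 × -129 = 59.54 → 60
G = 143 + 0.74 × (188 − 143) = 143 + 0.74 × 45 = 176.3 → 176
B = 65 + 0.74 × (156 − 65) = 65 + 0.74 × 91 = 132.34 → 132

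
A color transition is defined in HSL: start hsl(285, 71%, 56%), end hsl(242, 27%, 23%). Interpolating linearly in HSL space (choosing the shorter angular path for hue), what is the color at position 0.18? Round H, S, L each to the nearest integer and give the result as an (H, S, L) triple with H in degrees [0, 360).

(277, 63, 50)

Hue arc: Δh = 242 − 285 = -43° (|Δh| ≤ 180, already the shorter path).
H = 285 + 0.18 × (-43) = 277.26 → 277°
S = 71 + 0.18 × (27 − 71) = 63.08 → 63%
L = 56 + 0.18 × (23 − 56) = 50.06 → 50%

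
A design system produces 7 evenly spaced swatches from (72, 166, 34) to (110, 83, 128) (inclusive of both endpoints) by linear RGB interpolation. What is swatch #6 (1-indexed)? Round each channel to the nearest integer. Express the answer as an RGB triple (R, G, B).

With 7 swatches and endpoints inclusive, swatch 6 sits at t = (6 − 1)/(7 − 1) = 5/6 ≈ 0.8333.
R = 72 + 0.8333 × (110 − 72) = 103.665 → 104
G = 166 + 0.8333 × (83 − 166) = 96.836 → 97
B = 34 + 0.8333 × (128 − 34) = 112.33 → 112

(104, 97, 112)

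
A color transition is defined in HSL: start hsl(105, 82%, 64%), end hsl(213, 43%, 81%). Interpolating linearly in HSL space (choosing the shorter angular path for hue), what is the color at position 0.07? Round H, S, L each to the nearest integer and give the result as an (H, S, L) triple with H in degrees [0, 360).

Hue arc: Δh = 213 − 105 = 108° (|Δh| ≤ 180, already the shorter path).
H = 105 + 0.07 × (108) = 112.56 → 113°
S = 82 + 0.07 × (43 − 82) = 79.27 → 79%
L = 64 + 0.07 × (81 − 64) = 65.19 → 65%

(113, 79, 65)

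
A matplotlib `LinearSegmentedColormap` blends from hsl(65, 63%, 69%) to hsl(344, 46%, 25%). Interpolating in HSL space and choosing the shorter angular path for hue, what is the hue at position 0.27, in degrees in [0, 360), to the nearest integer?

43

Hue: 344 − 65 = 279°, but |279| > 180 so the shorter arc goes the other way: Δh = 279 − 360 = -81°.
H = 65 + 0.27 × (-81) = 43.13 → 43°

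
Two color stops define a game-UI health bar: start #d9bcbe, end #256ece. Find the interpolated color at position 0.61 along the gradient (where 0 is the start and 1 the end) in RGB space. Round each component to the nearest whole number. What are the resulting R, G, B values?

#d9bcbe → (217, 188, 190); #256ece → (37, 110, 206).
R = 217 + 0.61 × (37 − 217) = 217 + 0.61 × -180 = 107.2 → 107
G = 188 + 0.61 × (110 − 188) = 188 + 0.61 × -78 = 140.42 → 140
B = 190 + 0.61 × (206 − 190) = 190 + 0.61 × 16 = 199.76 → 200
So the blended color is (107, 140, 200), about #6b8cc8.

(107, 140, 200)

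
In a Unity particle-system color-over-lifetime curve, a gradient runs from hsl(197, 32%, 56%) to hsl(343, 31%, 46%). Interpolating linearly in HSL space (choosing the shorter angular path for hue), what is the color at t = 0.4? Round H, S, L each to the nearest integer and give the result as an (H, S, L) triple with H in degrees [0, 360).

Hue arc: Δh = 343 − 197 = 146° (|Δh| ≤ 180, already the shorter path).
H = 197 + 0.4 × (146) = 255.4 → 255°
S = 32 + 0.4 × (31 − 32) = 31.6 → 32%
L = 56 + 0.4 × (46 − 56) = 52 → 52%

(255, 32, 52)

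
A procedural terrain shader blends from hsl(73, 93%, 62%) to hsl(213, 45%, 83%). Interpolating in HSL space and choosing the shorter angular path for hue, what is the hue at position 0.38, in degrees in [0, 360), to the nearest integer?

Hue arc: Δh = 213 − 73 = 140° (|Δh| ≤ 180, already the shorter path).
H = 73 + 0.38 × (140) = 126.2 → 126°

126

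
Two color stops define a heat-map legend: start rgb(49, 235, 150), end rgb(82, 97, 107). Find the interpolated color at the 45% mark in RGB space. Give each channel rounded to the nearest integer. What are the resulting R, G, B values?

(64, 173, 131)

45% corresponds to t = 0.45.
R = 49 + 0.45 × (82 − 49) = 49 + 0.45 × 33 = 63.85 → 64
G = 235 + 0.45 × (97 − 235) = 235 + 0.45 × -138 = 172.9 → 173
B = 150 + 0.45 × (107 − 150) = 150 + 0.45 × -43 = 130.65 → 131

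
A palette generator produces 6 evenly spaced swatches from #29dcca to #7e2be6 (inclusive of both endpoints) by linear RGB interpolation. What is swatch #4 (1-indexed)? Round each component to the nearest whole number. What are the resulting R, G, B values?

(92, 114, 219)

With 6 swatches and endpoints inclusive, swatch 4 sits at t = (4 − 1)/(6 − 1) = 3/5 ≈ 0.6.
#29dcca → (41, 220, 202); #7e2be6 → (126, 43, 230).
R = 41 + 0.6 × (126 − 41) = 92 → 92
G = 220 + 0.6 × (43 − 220) = 113.8 → 114
B = 202 + 0.6 × (230 − 202) = 218.8 → 219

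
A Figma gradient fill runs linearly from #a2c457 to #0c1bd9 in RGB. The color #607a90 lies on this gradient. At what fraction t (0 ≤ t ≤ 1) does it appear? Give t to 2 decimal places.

0.44

Invert the lerp on the G channel (largest span, 169): t = (122 − 196) / (27 − 196) = -74/-169 = 0.43787.
Check on R: (96 − 162)/(12 − 162) = 0.44 ✓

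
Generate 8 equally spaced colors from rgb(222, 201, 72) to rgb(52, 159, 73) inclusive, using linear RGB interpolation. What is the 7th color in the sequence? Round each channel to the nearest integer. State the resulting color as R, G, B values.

(76, 165, 73)

With 8 swatches and endpoints inclusive, swatch 7 sits at t = (7 − 1)/(8 − 1) = 6/7 ≈ 0.8571.
R = 222 + 0.8571 × (52 − 222) = 76.293 → 76
G = 201 + 0.8571 × (159 − 201) = 165.002 → 165
B = 72 + 0.8571 × (73 − 72) = 72.857 → 73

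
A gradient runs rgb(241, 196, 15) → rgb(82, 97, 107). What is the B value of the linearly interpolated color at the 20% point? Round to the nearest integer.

33

B = 15 + 0.2 × (107 − 15) = 33.4 → 33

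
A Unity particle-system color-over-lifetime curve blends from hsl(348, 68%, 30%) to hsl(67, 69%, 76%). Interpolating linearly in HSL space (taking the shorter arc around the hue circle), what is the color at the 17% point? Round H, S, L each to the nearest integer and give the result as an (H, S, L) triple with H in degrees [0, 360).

(1, 68, 38)

Hue: 67 − 348 = -281°, but |-281| > 180 so the shorter arc goes the other way: Δh = -281 + 360 = 79°.
H = 348 + 0.17 × (79) = 361.43 → 361 → 361 mod 360 = 1°
S = 68 + 0.17 × (69 − 68) = 68.17 → 68%
L = 30 + 0.17 × (76 − 30) = 37.82 → 38%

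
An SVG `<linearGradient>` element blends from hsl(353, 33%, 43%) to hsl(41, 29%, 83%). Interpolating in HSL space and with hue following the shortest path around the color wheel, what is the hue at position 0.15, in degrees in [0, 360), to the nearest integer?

Hue: 41 − 353 = -312°, but |-312| > 180 so the shorter arc goes the other way: Δh = -312 + 360 = 48°.
H = 353 + 0.15 × (48) = 360.2 → 360 → 360 mod 360 = 0°

0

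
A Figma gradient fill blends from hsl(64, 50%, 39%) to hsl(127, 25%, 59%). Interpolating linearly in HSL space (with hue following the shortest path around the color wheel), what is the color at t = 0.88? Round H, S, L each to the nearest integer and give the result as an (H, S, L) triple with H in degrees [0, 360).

(119, 28, 57)

Hue arc: Δh = 127 − 64 = 63° (|Δh| ≤ 180, already the shorter path).
H = 64 + 0.88 × (63) = 119.44 → 119°
S = 50 + 0.88 × (25 − 50) = 28 → 28%
L = 39 + 0.88 × (59 − 39) = 56.6 → 57%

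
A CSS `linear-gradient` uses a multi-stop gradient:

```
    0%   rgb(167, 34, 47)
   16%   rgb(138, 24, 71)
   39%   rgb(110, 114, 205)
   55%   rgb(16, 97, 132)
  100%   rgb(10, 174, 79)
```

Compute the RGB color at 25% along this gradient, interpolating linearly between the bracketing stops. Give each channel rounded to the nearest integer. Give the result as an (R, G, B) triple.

(127, 59, 123)

25% lies between the 16% and 39% stops, so the local fraction is t = (25 − 16)/(39 − 16) = 9/23 ≈ 0.3913.
R = 138 + 0.3913 × (110 − 138) = 127.044 → 127
G = 24 + 0.3913 × (114 − 24) = 59.217 → 59
B = 71 + 0.3913 × (205 − 71) = 123.434 → 123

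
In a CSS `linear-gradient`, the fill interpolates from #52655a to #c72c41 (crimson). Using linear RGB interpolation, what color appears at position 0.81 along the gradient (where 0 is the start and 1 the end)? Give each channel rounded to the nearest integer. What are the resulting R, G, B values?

#52655a → (82, 101, 90); #c72c41 → (199, 44, 65).
R = 82 + 0.81 × (199 − 82) = 82 + 0.81 × 117 = 176.77 → 177
G = 101 + 0.81 × (44 − 101) = 101 + 0.81 × -57 = 54.83 → 55
B = 90 + 0.81 × (65 − 90) = 90 + 0.81 × -25 = 69.75 → 70

(177, 55, 70)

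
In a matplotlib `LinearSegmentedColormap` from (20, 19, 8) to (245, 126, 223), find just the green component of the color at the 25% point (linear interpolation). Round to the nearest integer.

G = 19 + 0.25 × (126 − 19) = 45.75 → 46

46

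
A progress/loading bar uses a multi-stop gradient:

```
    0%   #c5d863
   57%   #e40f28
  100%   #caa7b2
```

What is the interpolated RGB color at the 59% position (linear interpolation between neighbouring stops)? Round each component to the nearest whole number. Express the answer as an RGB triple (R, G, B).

59% lies between the 57% and 100% stops, so the local fraction is t = (59 − 57)/(100 − 57) = 2/43 ≈ 0.0465.
#e40f28 → (228, 15, 40); #caa7b2 → (202, 167, 178).
R = 228 + 0.0465 × (202 − 228) = 226.791 → 227
G = 15 + 0.0465 × (167 − 15) = 22.068 → 22
B = 40 + 0.0465 × (178 − 40) = 46.417 → 46

(227, 22, 46)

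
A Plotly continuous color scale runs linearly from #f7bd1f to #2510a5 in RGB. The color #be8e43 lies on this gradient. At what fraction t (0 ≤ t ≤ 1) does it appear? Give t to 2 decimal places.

0.27

Invert the lerp on the R channel (largest span, 210): t = (190 − 247) / (37 − 247) = -57/-210 = 0.27143.
Check on G: (142 − 189)/(16 − 189) = 0.2717 ✓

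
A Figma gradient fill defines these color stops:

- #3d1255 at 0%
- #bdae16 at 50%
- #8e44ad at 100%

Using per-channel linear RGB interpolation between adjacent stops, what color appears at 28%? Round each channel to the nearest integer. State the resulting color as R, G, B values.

28% lies between the 0% and 50% stops, so the local fraction is t = (28 − 0)/(50 − 0) = 28/50 ≈ 0.56.
#3d1255 → (61, 18, 85); #bdae16 → (189, 174, 22).
R = 61 + 0.56 × (189 − 61) = 132.68 → 133
G = 18 + 0.56 × (174 − 18) = 105.36 → 105
B = 85 + 0.56 × (22 − 85) = 49.72 → 50

(133, 105, 50)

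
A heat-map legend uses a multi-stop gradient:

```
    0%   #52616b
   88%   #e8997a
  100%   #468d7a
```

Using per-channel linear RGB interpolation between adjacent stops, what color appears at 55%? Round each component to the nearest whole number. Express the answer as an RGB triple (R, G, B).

(176, 132, 116)

55% lies between the 0% and 88% stops, so the local fraction is t = (55 − 0)/(88 − 0) = 55/88 ≈ 0.625.
#52616b → (82, 97, 107); #e8997a → (232, 153, 122).
R = 82 + 0.625 × (232 − 82) = 175.75 → 176
G = 97 + 0.625 × (153 − 97) = 132 → 132
B = 107 + 0.625 × (122 − 107) = 116.375 → 116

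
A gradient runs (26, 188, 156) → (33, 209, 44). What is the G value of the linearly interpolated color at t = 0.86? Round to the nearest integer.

G = 188 + 0.86 × (209 − 188) = 206.06 → 206

206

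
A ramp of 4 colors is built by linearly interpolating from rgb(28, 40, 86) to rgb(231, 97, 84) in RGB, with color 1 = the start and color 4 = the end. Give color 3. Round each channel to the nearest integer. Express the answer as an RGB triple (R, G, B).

With 4 swatches and endpoints inclusive, swatch 3 sits at t = (3 − 1)/(4 − 1) = 2/3 ≈ 0.6667.
R = 28 + 0.6667 × (231 − 28) = 163.34 → 163
G = 40 + 0.6667 × (97 − 40) = 78.002 → 78
B = 86 + 0.6667 × (84 − 86) = 84.667 → 85

(163, 78, 85)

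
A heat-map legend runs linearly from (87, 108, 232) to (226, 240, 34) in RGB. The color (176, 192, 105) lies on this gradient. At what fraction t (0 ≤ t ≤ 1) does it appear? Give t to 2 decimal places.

0.64

Invert the lerp on the B channel (largest span, 198): t = (105 − 232) / (34 − 232) = -127/-198 = 0.64141.
Check on R: (176 − 87)/(226 − 87) = 0.6403 ✓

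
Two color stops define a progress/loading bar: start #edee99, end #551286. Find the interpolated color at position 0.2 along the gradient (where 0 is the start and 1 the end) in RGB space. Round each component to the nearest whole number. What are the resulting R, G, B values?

#edee99 → (237, 238, 153); #551286 → (85, 18, 134).
R = 237 + 0.2 × (85 − 237) = 237 + 0.2 × -152 = 206.6 → 207
G = 238 + 0.2 × (18 − 238) = 238 + 0.2 × -220 = 194 → 194
B = 153 + 0.2 × (134 − 153) = 153 + 0.2 × -19 = 149.2 → 149

(207, 194, 149)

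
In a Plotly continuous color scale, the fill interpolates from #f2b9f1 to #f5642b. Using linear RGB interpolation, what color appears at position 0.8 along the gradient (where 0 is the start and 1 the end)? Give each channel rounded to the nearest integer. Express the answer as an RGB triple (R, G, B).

(244, 117, 83)

#f2b9f1 → (242, 185, 241); #f5642b → (245, 100, 43).
R = 242 + 0.8 × (245 − 242) = 242 + 0.8 × 3 = 244.4 → 244
G = 185 + 0.8 × (100 − 185) = 185 + 0.8 × -85 = 117 → 117
B = 241 + 0.8 × (43 − 241) = 241 + 0.8 × -198 = 82.6 → 83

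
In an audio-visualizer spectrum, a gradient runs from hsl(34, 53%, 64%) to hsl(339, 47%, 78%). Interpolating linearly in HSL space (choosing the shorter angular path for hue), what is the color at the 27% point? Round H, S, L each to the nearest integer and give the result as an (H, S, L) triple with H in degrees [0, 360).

(19, 51, 68)

Hue: 339 − 34 = 305°, but |305| > 180 so the shorter arc goes the other way: Δh = 305 − 360 = -55°.
H = 34 + 0.27 × (-55) = 19.15 → 19°
S = 53 + 0.27 × (47 − 53) = 51.38 → 51%
L = 64 + 0.27 × (78 − 64) = 67.78 → 68%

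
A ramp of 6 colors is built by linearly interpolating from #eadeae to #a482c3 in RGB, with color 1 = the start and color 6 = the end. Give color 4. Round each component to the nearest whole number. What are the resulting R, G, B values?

With 6 swatches and endpoints inclusive, swatch 4 sits at t = (4 − 1)/(6 − 1) = 3/5 ≈ 0.6.
#eadeae → (234, 222, 174); #a482c3 → (164, 130, 195).
R = 234 + 0.6 × (164 − 234) = 192 → 192
G = 222 + 0.6 × (130 − 222) = 166.8 → 167
B = 174 + 0.6 × (195 − 174) = 186.6 → 187

(192, 167, 187)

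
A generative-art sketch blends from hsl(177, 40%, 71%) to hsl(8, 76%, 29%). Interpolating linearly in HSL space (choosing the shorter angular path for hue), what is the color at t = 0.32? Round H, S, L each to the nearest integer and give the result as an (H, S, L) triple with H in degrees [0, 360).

(123, 52, 58)

Hue arc: Δh = 8 − 177 = -169° (|Δh| ≤ 180, already the shorter path).
H = 177 + 0.32 × (-169) = 122.92 → 123°
S = 40 + 0.32 × (76 − 40) = 51.52 → 52%
L = 71 + 0.32 × (29 − 71) = 57.56 → 58%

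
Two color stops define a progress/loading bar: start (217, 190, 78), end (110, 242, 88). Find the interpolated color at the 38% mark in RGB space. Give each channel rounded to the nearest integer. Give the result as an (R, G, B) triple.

38% corresponds to t = 0.38.
R = 217 + 0.38 × (110 − 217) = 217 + 0.38 × -107 = 176.34 → 176
G = 190 + 0.38 × (242 − 190) = 190 + 0.38 × 52 = 209.76 → 210
B = 78 + 0.38 × (88 − 78) = 78 + 0.38 × 10 = 81.8 → 82
So the blended color is (176, 210, 82), about #b0d252.

(176, 210, 82)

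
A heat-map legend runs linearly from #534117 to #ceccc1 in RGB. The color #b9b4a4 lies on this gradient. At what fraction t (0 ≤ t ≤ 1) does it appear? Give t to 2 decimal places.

Invert the lerp on the B channel (largest span, 170): t = (164 − 23) / (193 − 23) = 141/170 = 0.82941.
Check on R: (185 − 83)/(206 − 83) = 0.8293 ✓

0.83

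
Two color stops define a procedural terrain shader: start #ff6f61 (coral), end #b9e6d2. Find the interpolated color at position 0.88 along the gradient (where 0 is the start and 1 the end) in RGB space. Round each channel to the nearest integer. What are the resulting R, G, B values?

(193, 216, 196)

#ff6f61 → (255, 111, 97); #b9e6d2 → (185, 230, 210).
R = 255 + 0.88 × (185 − 255) = 255 + 0.88 × -70 = 193.4 → 193
G = 111 + 0.88 × (230 − 111) = 111 + 0.88 × 119 = 215.72 → 216
B = 97 + 0.88 × (210 − 97) = 97 + 0.88 × 113 = 196.44 → 196
So the blended color is (193, 216, 196), about #c1d8c4.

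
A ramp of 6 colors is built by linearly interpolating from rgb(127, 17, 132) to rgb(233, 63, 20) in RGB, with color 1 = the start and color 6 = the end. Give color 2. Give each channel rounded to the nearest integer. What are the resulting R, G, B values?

With 6 swatches and endpoints inclusive, swatch 2 sits at t = (2 − 1)/(6 − 1) = 1/5 ≈ 0.2.
R = 127 + 0.2 × (233 − 127) = 148.2 → 148
G = 17 + 0.2 × (63 − 17) = 26.2 → 26
B = 132 + 0.2 × (20 − 132) = 109.6 → 110

(148, 26, 110)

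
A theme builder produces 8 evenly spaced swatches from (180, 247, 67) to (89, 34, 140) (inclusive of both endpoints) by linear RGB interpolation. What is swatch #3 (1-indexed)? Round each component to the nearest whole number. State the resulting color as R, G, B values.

With 8 swatches and endpoints inclusive, swatch 3 sits at t = (3 − 1)/(8 − 1) = 2/7 ≈ 0.2857.
R = 180 + 0.2857 × (89 − 180) = 154.001 → 154
G = 247 + 0.2857 × (34 − 247) = 186.146 → 186
B = 67 + 0.2857 × (140 − 67) = 87.856 → 88

(154, 186, 88)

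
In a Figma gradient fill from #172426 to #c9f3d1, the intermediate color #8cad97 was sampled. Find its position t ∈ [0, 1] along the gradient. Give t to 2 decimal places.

Invert the lerp on the G channel (largest span, 207): t = (173 − 36) / (243 − 36) = 137/207 = 0.66184.
Check on R: (140 − 23)/(201 − 23) = 0.6573 ✓

0.66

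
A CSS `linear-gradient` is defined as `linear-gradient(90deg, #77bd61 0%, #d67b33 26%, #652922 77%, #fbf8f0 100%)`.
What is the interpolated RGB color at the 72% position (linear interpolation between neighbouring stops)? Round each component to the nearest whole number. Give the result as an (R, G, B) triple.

72% lies between the 26% and 77% stops, so the local fraction is t = (72 − 26)/(77 − 26) = 46/51 ≈ 0.902.
#d67b33 → (214, 123, 51); #652922 → (101, 41, 34).
R = 214 + 0.902 × (101 − 214) = 112.074 → 112
G = 123 + 0.902 × (41 − 123) = 49.036 → 49
B = 51 + 0.902 × (34 − 51) = 35.666 → 36

(112, 49, 36)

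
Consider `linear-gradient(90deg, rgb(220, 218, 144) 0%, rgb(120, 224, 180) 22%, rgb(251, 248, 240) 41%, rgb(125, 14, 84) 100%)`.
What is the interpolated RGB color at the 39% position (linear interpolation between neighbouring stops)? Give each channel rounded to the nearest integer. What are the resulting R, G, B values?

(237, 245, 234)

39% lies between the 22% and 41% stops, so the local fraction is t = (39 − 22)/(41 − 22) = 17/19 ≈ 0.8947.
R = 120 + 0.8947 × (251 − 120) = 237.206 → 237
G = 224 + 0.8947 × (248 − 224) = 245.473 → 245
B = 180 + 0.8947 × (240 − 180) = 233.682 → 234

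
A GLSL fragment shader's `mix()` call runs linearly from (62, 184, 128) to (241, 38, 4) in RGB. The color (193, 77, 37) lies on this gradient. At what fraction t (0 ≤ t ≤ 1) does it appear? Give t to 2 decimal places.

0.73

Invert the lerp on the R channel (largest span, 179): t = (193 − 62) / (241 − 62) = 131/179 = 0.73184.
Check on G: (77 − 184)/(38 − 184) = 0.7329 ✓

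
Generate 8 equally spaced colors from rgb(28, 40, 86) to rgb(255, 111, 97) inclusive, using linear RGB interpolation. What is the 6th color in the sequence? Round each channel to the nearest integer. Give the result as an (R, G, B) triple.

With 8 swatches and endpoints inclusive, swatch 6 sits at t = (6 − 1)/(8 − 1) = 5/7 ≈ 0.7143.
R = 28 + 0.7143 × (255 − 28) = 190.146 → 190
G = 40 + 0.7143 × (111 − 40) = 90.715 → 91
B = 86 + 0.7143 × (97 − 86) = 93.857 → 94

(190, 91, 94)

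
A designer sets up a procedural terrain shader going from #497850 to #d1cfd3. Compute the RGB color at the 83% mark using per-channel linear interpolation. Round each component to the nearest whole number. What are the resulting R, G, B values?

#497850 → (73, 120, 80); #d1cfd3 → (209, 207, 211).
83% corresponds to t = 0.83.
R = 73 + 0.83 × (209 − 73) = 73 + 0.83 × 136 = 185.88 → 186
G = 120 + 0.83 × (207 − 120) = 120 + 0.83 × 87 = 192.21 → 192
B = 80 + 0.83 × (211 − 80) = 80 + 0.83 × 131 = 188.73 → 189

(186, 192, 189)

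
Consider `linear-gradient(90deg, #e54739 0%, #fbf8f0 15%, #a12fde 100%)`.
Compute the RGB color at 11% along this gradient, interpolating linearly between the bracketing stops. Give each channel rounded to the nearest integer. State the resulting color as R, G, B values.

(245, 201, 191)

11% lies between the 0% and 15% stops, so the local fraction is t = (11 − 0)/(15 − 0) = 11/15 ≈ 0.7333.
#e54739 → (229, 71, 57); #fbf8f0 → (251, 248, 240).
R = 229 + 0.7333 × (251 − 229) = 245.133 → 245
G = 71 + 0.7333 × (248 − 71) = 200.794 → 201
B = 57 + 0.7333 × (240 − 57) = 191.194 → 191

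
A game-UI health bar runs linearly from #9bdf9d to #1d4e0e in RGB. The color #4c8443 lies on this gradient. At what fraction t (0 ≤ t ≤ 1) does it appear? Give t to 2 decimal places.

0.63

Invert the lerp on the G channel (largest span, 145): t = (132 − 223) / (78 − 223) = -91/-145 = 0.62759.
Check on R: (76 − 155)/(29 − 155) = 0.627 ✓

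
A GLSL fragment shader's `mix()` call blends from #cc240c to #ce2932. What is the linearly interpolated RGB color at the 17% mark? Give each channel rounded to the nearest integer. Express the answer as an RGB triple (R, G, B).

#cc240c → (204, 36, 12); #ce2932 → (206, 41, 50).
17% corresponds to t = 0.17.
R = 204 + 0.17 × (206 − 204) = 204 + 0.17 × 2 = 204.34 → 204
G = 36 + 0.17 × (41 − 36) = 36 + 0.17 × 5 = 36.85 → 37
B = 12 + 0.17 × (50 − 12) = 12 + 0.17 × 38 = 18.46 → 18
So the blended color is (204, 37, 18), about #cc2512.

(204, 37, 18)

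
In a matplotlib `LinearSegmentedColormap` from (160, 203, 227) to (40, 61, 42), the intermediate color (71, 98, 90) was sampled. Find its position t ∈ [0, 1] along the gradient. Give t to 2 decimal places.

Invert the lerp on the B channel (largest span, 185): t = (90 − 227) / (42 − 227) = -137/-185 = 0.74054.
Check on R: (71 − 160)/(40 − 160) = 0.7417 ✓

0.74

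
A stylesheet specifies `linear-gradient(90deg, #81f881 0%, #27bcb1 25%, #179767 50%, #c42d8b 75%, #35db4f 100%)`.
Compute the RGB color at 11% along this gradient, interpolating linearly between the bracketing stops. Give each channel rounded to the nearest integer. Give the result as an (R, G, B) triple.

11% lies between the 0% and 25% stops, so the local fraction is t = (11 − 0)/(25 − 0) = 11/25 ≈ 0.44.
#81f881 → (129, 248, 129); #27bcb1 → (39, 188, 177).
R = 129 + 0.44 × (39 − 129) = 89.4 → 89
G = 248 + 0.44 × (188 − 248) = 221.6 → 222
B = 129 + 0.44 × (177 − 129) = 150.12 → 150

(89, 222, 150)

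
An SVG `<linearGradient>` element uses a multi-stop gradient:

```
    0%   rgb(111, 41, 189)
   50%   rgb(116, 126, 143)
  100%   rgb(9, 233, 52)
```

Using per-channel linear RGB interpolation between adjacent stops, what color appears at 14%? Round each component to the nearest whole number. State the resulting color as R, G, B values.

14% lies between the 0% and 50% stops, so the local fraction is t = (14 − 0)/(50 − 0) = 14/50 ≈ 0.28.
R = 111 + 0.28 × (116 − 111) = 112.4 → 112
G = 41 + 0.28 × (126 − 41) = 64.8 → 65
B = 189 + 0.28 × (143 − 189) = 176.12 → 176

(112, 65, 176)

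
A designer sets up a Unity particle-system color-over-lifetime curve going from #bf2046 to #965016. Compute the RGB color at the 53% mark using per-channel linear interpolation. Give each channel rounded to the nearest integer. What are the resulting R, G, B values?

(169, 57, 45)

#bf2046 → (191, 32, 70); #965016 → (150, 80, 22).
53% corresponds to t = 0.53.
R = 191 + 0.53 × (150 − 191) = 191 + 0.53 × -41 = 169.27 → 169
G = 32 + 0.53 × (80 − 32) = 32 + 0.53 × 48 = 57.44 → 57
B = 70 + 0.53 × (22 − 70) = 70 + 0.53 × -48 = 44.56 → 45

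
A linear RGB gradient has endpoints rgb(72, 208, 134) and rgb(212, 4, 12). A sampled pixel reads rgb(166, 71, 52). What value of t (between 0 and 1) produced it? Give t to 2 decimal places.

0.67

Invert the lerp on the G channel (largest span, 204): t = (71 − 208) / (4 − 208) = -137/-204 = 0.67157.
Check on R: (166 − 72)/(212 − 72) = 0.6714 ✓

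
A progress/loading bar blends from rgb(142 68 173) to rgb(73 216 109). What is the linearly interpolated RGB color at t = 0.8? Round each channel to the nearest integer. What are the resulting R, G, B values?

R = 142 + 0.8 × (73 − 142) = 142 + 0.8 × -69 = 86.8 → 87
G = 68 + 0.8 × (216 − 68) = 68 + 0.8 × 148 = 186.4 → 186
B = 173 + 0.8 × (109 − 173) = 173 + 0.8 × -64 = 121.8 → 122
So the blended color is (87, 186, 122), about #57ba7a.

(87, 186, 122)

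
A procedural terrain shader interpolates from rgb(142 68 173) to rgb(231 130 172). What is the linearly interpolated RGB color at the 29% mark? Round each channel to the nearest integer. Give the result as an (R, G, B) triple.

29% corresponds to t = 0.29.
R = 142 + 0.29 × (231 − 142) = 142 + 0.29 × 89 = 167.81 → 168
G = 68 + 0.29 × (130 − 68) = 68 + 0.29 × 62 = 85.98 → 86
B = 173 + 0.29 × (172 − 173) = 173 + 0.29 × -1 = 172.71 → 173

(168, 86, 173)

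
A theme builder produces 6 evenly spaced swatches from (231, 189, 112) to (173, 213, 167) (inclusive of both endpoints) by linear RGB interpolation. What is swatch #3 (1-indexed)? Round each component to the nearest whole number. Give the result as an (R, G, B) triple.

(208, 199, 134)

With 6 swatches and endpoints inclusive, swatch 3 sits at t = (3 − 1)/(6 − 1) = 2/5 ≈ 0.4.
R = 231 + 0.4 × (173 − 231) = 207.8 → 208
G = 189 + 0.4 × (213 − 189) = 198.6 → 199
B = 112 + 0.4 × (167 − 112) = 134 → 134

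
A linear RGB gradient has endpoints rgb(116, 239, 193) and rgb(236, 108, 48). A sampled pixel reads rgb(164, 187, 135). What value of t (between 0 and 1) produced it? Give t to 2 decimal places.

Invert the lerp on the B channel (largest span, 145): t = (135 − 193) / (48 − 193) = -58/-145 = 0.4.
Check on R: (164 − 116)/(236 − 116) = 0.4 ✓

0.40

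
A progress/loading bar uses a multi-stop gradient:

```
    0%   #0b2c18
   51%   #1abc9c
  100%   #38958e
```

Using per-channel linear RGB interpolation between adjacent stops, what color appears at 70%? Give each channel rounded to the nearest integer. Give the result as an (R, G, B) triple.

70% lies between the 51% and 100% stops, so the local fraction is t = (70 − 51)/(100 − 51) = 19/49 ≈ 0.3878.
#1abc9c → (26, 188, 156); #38958e → (56, 149, 142).
R = 26 + 0.3878 × (56 − 26) = 37.634 → 38
G = 188 + 0.3878 × (149 − 188) = 172.876 → 173
B = 156 + 0.3878 × (142 − 156) = 150.571 → 151

(38, 173, 151)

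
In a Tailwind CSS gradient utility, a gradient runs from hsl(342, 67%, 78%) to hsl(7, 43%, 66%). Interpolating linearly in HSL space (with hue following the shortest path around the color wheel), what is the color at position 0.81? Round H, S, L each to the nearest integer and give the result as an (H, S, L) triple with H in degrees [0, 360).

Hue: 7 − 342 = -335°, but |-335| > 180 so the shorter arc goes the other way: Δh = -335 + 360 = 25°.
H = 342 + 0.81 × (25) = 362.25 → 362 → 362 mod 360 = 2°
S = 67 + 0.81 × (43 − 67) = 47.56 → 48%
L = 78 + 0.81 × (66 − 78) = 68.28 → 68%

(2, 48, 68)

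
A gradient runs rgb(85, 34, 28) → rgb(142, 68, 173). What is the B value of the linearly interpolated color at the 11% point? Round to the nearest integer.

44

B = 28 + 0.11 × (173 − 28) = 43.95 → 44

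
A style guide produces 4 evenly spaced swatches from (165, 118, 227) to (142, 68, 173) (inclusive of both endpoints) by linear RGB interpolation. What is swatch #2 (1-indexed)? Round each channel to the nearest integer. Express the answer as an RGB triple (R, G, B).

(157, 101, 209)

With 4 swatches and endpoints inclusive, swatch 2 sits at t = (2 − 1)/(4 − 1) = 1/3 ≈ 0.3333.
R = 165 + 0.3333 × (142 − 165) = 157.334 → 157
G = 118 + 0.3333 × (68 − 118) = 101.335 → 101
B = 227 + 0.3333 × (173 − 227) = 209.002 → 209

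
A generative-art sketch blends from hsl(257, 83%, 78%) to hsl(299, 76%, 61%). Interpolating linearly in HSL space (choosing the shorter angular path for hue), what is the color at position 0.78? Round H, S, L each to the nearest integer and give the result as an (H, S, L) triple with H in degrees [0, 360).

Hue arc: Δh = 299 − 257 = 42° (|Δh| ≤ 180, already the shorter path).
H = 257 + 0.78 × (42) = 289.76 → 290°
S = 83 + 0.78 × (76 − 83) = 77.54 → 78%
L = 78 + 0.78 × (61 − 78) = 64.74 → 65%

(290, 78, 65)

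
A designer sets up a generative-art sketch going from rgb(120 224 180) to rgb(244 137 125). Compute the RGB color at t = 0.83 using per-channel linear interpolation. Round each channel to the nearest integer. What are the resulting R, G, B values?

R = 120 + 0.83 × (244 − 120) = 120 + 0.83 × 124 = 222.92 → 223
G = 224 + 0.83 × (137 − 224) = 224 + 0.83 × -87 = 151.79 → 152
B = 180 + 0.83 × (125 − 180) = 180 + 0.83 × -55 = 134.35 → 134

(223, 152, 134)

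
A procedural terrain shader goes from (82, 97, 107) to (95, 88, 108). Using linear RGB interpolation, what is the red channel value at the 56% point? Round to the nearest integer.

89

R = 82 + 0.56 × (95 − 82) = 89.28 → 89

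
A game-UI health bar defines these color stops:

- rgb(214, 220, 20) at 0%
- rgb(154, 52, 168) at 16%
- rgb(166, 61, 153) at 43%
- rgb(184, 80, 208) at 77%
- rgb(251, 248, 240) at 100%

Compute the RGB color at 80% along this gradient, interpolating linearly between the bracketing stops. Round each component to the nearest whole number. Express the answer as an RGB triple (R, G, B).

(193, 102, 212)

80% lies between the 77% and 100% stops, so the local fraction is t = (80 − 77)/(100 − 77) = 3/23 ≈ 0.1304.
R = 184 + 0.1304 × (251 − 184) = 192.737 → 193
G = 80 + 0.1304 × (248 − 80) = 101.907 → 102
B = 208 + 0.1304 × (240 − 208) = 212.173 → 212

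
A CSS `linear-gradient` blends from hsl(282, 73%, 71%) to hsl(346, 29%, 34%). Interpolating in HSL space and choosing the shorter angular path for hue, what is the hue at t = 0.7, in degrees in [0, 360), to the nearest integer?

Hue arc: Δh = 346 − 282 = 64° (|Δh| ≤ 180, already the shorter path).
H = 282 + 0.7 × (64) = 326.8 → 327°

327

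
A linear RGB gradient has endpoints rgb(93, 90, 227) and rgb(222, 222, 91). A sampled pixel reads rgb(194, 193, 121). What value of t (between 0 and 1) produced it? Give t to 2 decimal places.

0.78

Invert the lerp on the B channel (largest span, 136): t = (121 − 227) / (91 − 227) = -106/-136 = 0.77941.
Check on R: (194 − 93)/(222 − 93) = 0.7829 ✓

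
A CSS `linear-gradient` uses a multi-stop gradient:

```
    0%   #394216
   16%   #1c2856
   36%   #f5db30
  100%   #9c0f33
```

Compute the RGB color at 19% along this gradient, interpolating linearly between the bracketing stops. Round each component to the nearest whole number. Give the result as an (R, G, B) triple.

19% lies between the 16% and 36% stops, so the local fraction is t = (19 − 16)/(36 − 16) = 3/20 ≈ 0.15.
#1c2856 → (28, 40, 86); #f5db30 → (245, 219, 48).
R = 28 + 0.15 × (245 − 28) = 60.55 → 61
G = 40 + 0.15 × (219 − 40) = 66.85 → 67
B = 86 + 0.15 × (48 − 86) = 80.3 → 80

(61, 67, 80)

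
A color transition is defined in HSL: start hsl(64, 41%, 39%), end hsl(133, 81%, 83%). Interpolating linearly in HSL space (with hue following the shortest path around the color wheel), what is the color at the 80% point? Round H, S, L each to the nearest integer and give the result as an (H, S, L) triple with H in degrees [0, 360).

(119, 73, 74)

Hue arc: Δh = 133 − 64 = 69° (|Δh| ≤ 180, already the shorter path).
H = 64 + 0.8 × (69) = 119.2 → 119°
S = 41 + 0.8 × (81 − 41) = 73 → 73%
L = 39 + 0.8 × (83 − 39) = 74.2 → 74%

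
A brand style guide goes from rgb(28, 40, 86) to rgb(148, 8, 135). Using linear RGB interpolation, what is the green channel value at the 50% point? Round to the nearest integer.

24

G = 40 + 0.5 × (8 − 40) = 24 → 24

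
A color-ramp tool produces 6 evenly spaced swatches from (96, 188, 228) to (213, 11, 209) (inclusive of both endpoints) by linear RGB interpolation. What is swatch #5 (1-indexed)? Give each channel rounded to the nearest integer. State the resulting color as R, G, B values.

With 6 swatches and endpoints inclusive, swatch 5 sits at t = (5 − 1)/(6 − 1) = 4/5 ≈ 0.8.
R = 96 + 0.8 × (213 − 96) = 189.6 → 190
G = 188 + 0.8 × (11 − 188) = 46.4 → 46
B = 228 + 0.8 × (209 − 228) = 212.8 → 213

(190, 46, 213)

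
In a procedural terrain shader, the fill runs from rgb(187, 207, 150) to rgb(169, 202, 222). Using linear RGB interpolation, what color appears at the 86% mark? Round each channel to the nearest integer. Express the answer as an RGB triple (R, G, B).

(172, 203, 212)

86% corresponds to t = 0.86.
R = 187 + 0.86 × (169 − 187) = 187 + 0.86 × -18 = 171.52 → 172
G = 207 + 0.86 × (202 − 207) = 207 + 0.86 × -5 = 202.7 → 203
B = 150 + 0.86 × (222 − 150) = 150 + 0.86 × 72 = 211.92 → 212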